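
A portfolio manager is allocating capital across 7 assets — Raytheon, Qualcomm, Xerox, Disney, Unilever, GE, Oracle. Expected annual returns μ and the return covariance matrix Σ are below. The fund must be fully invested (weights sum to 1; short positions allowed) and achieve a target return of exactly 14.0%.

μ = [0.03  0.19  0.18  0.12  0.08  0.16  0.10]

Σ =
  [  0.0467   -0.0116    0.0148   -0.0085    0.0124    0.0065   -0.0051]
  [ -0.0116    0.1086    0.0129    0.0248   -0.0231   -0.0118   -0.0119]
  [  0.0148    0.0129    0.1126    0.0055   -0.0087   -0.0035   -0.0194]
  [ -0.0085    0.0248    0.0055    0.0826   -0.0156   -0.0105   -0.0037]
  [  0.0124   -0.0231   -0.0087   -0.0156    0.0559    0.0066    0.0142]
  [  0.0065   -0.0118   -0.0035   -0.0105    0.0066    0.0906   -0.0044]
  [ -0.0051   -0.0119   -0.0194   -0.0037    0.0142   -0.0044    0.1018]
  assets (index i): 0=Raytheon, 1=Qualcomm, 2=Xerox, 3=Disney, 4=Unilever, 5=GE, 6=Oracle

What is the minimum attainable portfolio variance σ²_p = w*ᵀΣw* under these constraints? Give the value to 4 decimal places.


u=Σ⁻¹μ = [0.1017  2.0985  1.7603  1.4995  2.3596  2.1693  1.3873]
v=Σ⁻¹𝟙 = [19.2751  13.8216  8.0786  15.3895  20.2767  12.6669  12.2225]
a=μᵀu=1.573157  b=𝟙ᵀu=11.376334  c=𝟙ᵀv=101.730898  D=ac−b²=30.617746
λ₁=(c·0.140−b)/D = (101.730898·0.140−11.376334)/30.617746 = 0.093606
λ₂=(a−b·0.140)/D = (1.573157−11.376334·0.140)/30.617746 = -0.000638
w* = 0.093606·u + -0.000638·v:
  w_0 = 0.093606·0.1017 + -0.000638·19.2751 = -0.0028  (Raytheon)
  w_1 = 0.093606·2.0985 + -0.000638·13.8216 = 0.1876  (Qualcomm)
  w_2 = 0.093606·1.7603 + -0.000638·8.0786 = 0.1596  (Xerox)
  w_3 = 0.093606·1.4995 + -0.000638·15.3895 = 0.1305  (Disney)
  w_4 = 0.093606·2.3596 + -0.000638·20.2767 = 0.2079  (Unilever)
  w_5 = 0.093606·2.1693 + -0.000638·12.6669 = 0.1950  (GE)
  w_6 = 0.093606·1.3873 + -0.000638·12.2225 = 0.1221  (Oracle)
Σw_i=1.0000  μᵀw=0.1400
σ²=wᵀΣw=λ₁·μ_p+λ₂ = 0.093606·0.140 + -0.000638 = 0.012467 ≈ 0.0125

0.0125


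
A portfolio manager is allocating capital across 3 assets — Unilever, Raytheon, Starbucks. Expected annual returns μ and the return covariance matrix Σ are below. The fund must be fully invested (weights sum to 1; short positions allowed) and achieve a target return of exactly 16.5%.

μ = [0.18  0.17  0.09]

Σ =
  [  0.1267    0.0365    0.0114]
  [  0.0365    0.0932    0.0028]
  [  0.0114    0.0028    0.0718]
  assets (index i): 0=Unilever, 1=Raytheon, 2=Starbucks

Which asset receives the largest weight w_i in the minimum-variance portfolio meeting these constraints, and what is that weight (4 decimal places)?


Raytheon (0.5120)

p=Σ⁻¹μ = [0.9126  1.4350  1.0526]
q=Σ⁻¹𝟙 = [4.2282  8.6856  12.9175]
a=μᵀp=0.502952  b=𝟙ᵀp=3.400214  c=𝟙ᵀq=25.831376  D=ac−b²=1.430481
λ₁=(c·0.165−b)/D = (25.831376·0.165−3.400214)/1.430481 = 0.602569
λ₂=(a−b·0.165)/D = (0.502952−3.400214·0.165)/1.430481 = -0.040604
w* = 0.602569·p + -0.040604·q:
  w_0 = 0.602569·0.9126 + -0.040604·4.2282 = 0.3782  (Unilever)
  w_1 = 0.602569·1.4350 + -0.040604·8.6856 = 0.5120  (Raytheon)
  w_2 = 0.602569·1.0526 + -0.040604·12.9175 = 0.1098  (Starbucks)
Σw_i=1.0000  μᵀw=0.1650
σ²=wᵀΣw=λ₁·μ_p+λ₂ = 0.602569·0.165 + -0.040604 = 0.058820 ≈ 0.0588


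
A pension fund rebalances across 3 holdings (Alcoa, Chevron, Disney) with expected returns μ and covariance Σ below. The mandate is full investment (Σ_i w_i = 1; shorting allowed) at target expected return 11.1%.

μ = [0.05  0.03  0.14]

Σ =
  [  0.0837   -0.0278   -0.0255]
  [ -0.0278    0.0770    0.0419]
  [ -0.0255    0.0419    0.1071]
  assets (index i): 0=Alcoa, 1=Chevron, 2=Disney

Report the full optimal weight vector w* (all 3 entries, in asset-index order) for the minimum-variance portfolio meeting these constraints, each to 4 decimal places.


0.4092  -0.0712  0.6620

u=Σ⁻¹μ = [1.0506  -0.0998  1.5964]
v=Σ⁻¹𝟙 = [19.5771  15.8019  7.8162]
a=μᵀu=0.273026  b=𝟙ᵀu=2.547185  c=𝟙ᵀv=43.195236  D=ac−b²=5.305280
λ₁=(c·0.111−b)/D = (43.195236·0.111−2.547185)/5.305280 = 0.423632
λ₂=(a−b·0.111)/D = (0.273026−2.547185·0.111)/5.305280 = -0.001831
w* = 0.423632·u + -0.001831·v:
  w_0 = 0.423632·1.0506 + -0.001831·19.5771 = 0.4092  (Alcoa)
  w_1 = 0.423632·-0.0998 + -0.001831·15.8019 = -0.0712  (Chevron)
  w_2 = 0.423632·1.5964 + -0.001831·7.8162 = 0.6620  (Disney)
Σw_i=1.0000  μᵀw=0.1110
σ²=wᵀΣw=λ₁·μ_p+λ₂ = 0.423632·0.111 + -0.001831 = 0.045193 ≈ 0.0452


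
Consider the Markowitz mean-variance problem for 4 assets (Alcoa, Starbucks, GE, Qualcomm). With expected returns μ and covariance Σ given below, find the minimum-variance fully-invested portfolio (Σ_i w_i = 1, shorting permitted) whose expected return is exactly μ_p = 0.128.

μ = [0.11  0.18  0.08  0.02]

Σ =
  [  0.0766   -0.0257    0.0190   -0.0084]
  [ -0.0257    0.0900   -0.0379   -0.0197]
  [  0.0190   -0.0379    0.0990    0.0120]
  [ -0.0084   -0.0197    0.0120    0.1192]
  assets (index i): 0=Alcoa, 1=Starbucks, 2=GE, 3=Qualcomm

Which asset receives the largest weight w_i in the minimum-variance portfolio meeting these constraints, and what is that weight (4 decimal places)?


p=Σ⁻¹μ = [2.2901  3.4980  1.6175  0.7444]
q=Σ⁻¹𝟙 = [19.3628  25.5455  14.6492  12.5009]
a=μᵀp=1.025844  b=𝟙ᵀp=8.150057  c=𝟙ᵀq=72.058414  D=ac−b²=7.497270
λ₁=(c·0.128−b)/D = (72.058414·0.128−8.150057)/7.497270 = 0.143175
λ₂=(a−b·0.128)/D = (1.025844−8.150057·0.128)/7.497270 = -0.002316
w* = 0.143175·p + -0.002316·q:
  w_0 = 0.143175·2.2901 + -0.002316·19.3628 = 0.2830  (Alcoa)
  w_1 = 0.143175·3.4980 + -0.002316·25.5455 = 0.4417  (Starbucks)
  w_2 = 0.143175·1.6175 + -0.002316·14.6492 = 0.1977  (GE)
  w_3 = 0.143175·0.7444 + -0.002316·12.5009 = 0.0776  (Qualcomm)
Σw_i=1.0000  μᵀw=0.1280
σ²=wᵀΣw=λ₁·μ_p+λ₂ = 0.143175·0.128 + -0.002316 = 0.016010 ≈ 0.0160

Starbucks (0.4417)


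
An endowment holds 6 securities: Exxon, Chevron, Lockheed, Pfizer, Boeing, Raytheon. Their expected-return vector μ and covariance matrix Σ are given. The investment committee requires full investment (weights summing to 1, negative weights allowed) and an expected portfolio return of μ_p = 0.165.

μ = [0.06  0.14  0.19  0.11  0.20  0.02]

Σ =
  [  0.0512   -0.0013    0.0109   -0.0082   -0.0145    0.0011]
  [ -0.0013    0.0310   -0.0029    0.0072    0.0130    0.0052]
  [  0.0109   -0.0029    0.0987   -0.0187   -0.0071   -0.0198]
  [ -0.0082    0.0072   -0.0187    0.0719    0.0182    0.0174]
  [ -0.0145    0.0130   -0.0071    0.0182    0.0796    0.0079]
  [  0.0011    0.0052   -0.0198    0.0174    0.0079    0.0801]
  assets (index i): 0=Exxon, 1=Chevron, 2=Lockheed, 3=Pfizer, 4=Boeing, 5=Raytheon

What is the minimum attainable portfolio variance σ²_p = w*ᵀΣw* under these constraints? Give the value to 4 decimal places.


0.0179

u=Σ⁻¹μ = [1.5947  3.5835  2.2804  1.4042  2.0955  0.0472]
v=Σ⁻¹𝟙 = [21.8067  25.7844  13.5802  12.4226  9.6813  10.2146]
a=μᵀu=1.605161  b=𝟙ᵀu=11.005504  c=𝟙ᵀv=93.489822  D=ac−b²=28.945085
λ₁=(c·0.165−b)/D = (93.489822·0.165−11.005504)/28.945085 = 0.152714
λ₂=(a−b·0.165)/D = (1.605161−11.005504·0.165)/28.945085 = -0.007281
w* = 0.152714·u + -0.007281·v:
  w_0 = 0.152714·1.5947 + -0.007281·21.8067 = 0.0848  (Exxon)
  w_1 = 0.152714·3.5835 + -0.007281·25.7844 = 0.3595  (Chevron)
  w_2 = 0.152714·2.2804 + -0.007281·13.5802 = 0.2494  (Lockheed)
  w_3 = 0.152714·1.4042 + -0.007281·12.4226 = 0.1240  (Pfizer)
  w_4 = 0.152714·2.0955 + -0.007281·9.6813 = 0.2495  (Boeing)
  w_5 = 0.152714·0.0472 + -0.007281·10.2146 = -0.0672  (Raytheon)
Σw_i=1.0000  μᵀw=0.1650
σ²=wᵀΣw=λ₁·μ_p+λ₂ = 0.152714·0.165 + -0.007281 = 0.017917 ≈ 0.0179


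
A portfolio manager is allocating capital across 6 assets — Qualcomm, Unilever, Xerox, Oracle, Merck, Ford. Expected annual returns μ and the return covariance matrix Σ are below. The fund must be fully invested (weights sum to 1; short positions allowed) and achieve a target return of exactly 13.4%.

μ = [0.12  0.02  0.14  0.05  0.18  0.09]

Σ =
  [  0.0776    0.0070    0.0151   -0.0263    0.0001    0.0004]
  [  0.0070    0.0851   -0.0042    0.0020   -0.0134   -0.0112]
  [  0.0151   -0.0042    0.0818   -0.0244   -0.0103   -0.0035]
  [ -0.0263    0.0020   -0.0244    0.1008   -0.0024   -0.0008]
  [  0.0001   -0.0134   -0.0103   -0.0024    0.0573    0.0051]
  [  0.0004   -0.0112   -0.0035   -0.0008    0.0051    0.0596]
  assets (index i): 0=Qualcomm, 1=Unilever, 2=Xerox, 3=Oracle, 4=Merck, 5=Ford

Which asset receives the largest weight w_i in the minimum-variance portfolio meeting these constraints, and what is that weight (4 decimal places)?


u=Σ⁻¹μ = [1.4915  0.9904  2.4930  1.5704  3.7478  1.5329]
v=Σ⁻¹𝟙 = [13.6101  17.5382  20.0692  18.7114  24.1994  19.3419]
a=μᵀu=1.438885  b=𝟙ᵀu=11.825889  c=𝟙ᵀv=113.470108  D=ac−b²=23.418787
λ₁=(c·0.134−b)/D = (113.470108·0.134−11.825889)/23.418787 = 0.144290
λ₂=(a−b·0.134)/D = (1.438885−11.825889·0.134)/23.418787 = -0.006225
w* = 0.144290·u + -0.006225·v:
  w_0 = 0.144290·1.4915 + -0.006225·13.6101 = 0.1305  (Qualcomm)
  w_1 = 0.144290·0.9904 + -0.006225·17.5382 = 0.0337  (Unilever)
  w_2 = 0.144290·2.4930 + -0.006225·20.0692 = 0.2348  (Xerox)
  w_3 = 0.144290·1.5704 + -0.006225·18.7114 = 0.1101  (Oracle)
  w_4 = 0.144290·3.7478 + -0.006225·24.1994 = 0.3901  (Merck)
  w_5 = 0.144290·1.5329 + -0.006225·19.3419 = 0.1008  (Ford)
Σw_i=1.0000  μᵀw=0.1340
σ²=wᵀΣw=λ₁·μ_p+λ₂ = 0.144290·0.134 + -0.006225 = 0.013110 ≈ 0.0131

Merck (0.3901)


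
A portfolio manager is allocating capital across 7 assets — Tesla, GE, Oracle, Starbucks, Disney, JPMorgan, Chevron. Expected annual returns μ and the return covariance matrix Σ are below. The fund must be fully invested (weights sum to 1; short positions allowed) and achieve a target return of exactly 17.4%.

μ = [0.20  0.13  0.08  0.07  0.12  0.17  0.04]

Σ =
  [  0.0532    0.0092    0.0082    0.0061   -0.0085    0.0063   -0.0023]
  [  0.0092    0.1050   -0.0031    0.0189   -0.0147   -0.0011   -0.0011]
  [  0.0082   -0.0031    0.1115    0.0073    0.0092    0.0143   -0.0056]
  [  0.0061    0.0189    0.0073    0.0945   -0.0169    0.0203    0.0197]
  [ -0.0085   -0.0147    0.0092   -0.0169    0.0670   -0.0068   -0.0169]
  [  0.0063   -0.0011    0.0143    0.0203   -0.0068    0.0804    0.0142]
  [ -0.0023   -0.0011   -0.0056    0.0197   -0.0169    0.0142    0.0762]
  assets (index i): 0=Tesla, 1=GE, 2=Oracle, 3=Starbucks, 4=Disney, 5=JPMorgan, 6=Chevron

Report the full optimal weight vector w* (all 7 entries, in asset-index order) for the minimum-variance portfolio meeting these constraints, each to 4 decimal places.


g=Σ⁻¹μ = [3.8101  1.3283  0.0190  0.1710  3.0339  1.8782  0.9392]
h=Σ⁻¹𝟙 = [19.3406  10.7144  5.1756  6.1854  25.6255  7.7730  16.8779]
a=μᵀg=1.669115  b=𝟙ᵀg=11.179624  c=𝟙ᵀh=91.692486  D=ac−b²=28.061275
λ₁=(c·0.174−b)/D = (91.692486·0.174−11.179624)/28.061275 = 0.170159
λ₂=(a−b·0.174)/D = (1.669115−11.179624·0.174)/28.061275 = -0.009841
w* = 0.170159·g + -0.009841·h:
  w_0 = 0.170159·3.8101 + -0.009841·19.3406 = 0.4580  (Tesla)
  w_1 = 0.170159·1.3283 + -0.009841·10.7144 = 0.1206  (GE)
  w_2 = 0.170159·0.0190 + -0.009841·5.1756 = -0.0477  (Oracle)
  w_3 = 0.170159·0.1710 + -0.009841·6.1854 = -0.0318  (Starbucks)
  w_4 = 0.170159·3.0339 + -0.009841·25.6255 = 0.2641  (Disney)
  w_5 = 0.170159·1.8782 + -0.009841·7.7730 = 0.2431  (JPMorgan)
  w_6 = 0.170159·0.9392 + -0.009841·16.8779 = -0.0063  (Chevron)
Σw_i=1.0000  μᵀw=0.1740
σ²=wᵀΣw=λ₁·μ_p+λ₂ = 0.170159·0.174 + -0.009841 = 0.019767 ≈ 0.0198

0.4580  0.1206  -0.0477  -0.0318  0.2641  0.2431  -0.0063


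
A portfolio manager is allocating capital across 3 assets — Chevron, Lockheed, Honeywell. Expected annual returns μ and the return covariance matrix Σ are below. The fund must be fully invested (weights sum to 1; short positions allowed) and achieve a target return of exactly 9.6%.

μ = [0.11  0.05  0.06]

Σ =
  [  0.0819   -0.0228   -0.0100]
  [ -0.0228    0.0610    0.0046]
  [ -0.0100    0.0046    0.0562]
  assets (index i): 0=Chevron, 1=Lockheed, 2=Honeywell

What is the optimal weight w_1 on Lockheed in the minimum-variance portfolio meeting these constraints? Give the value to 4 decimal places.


0.1089

p=Σ⁻¹μ = [1.8992  1.4324  1.2883]
q=Σ⁻¹𝟙 = [20.9403  22.7379  19.6585]
a=μᵀp=0.357824  b=𝟙ᵀp=4.619833  c=𝟙ᵀq=63.336639  D=ac−b²=1.320524
λ₁=(c·0.096−b)/D = (63.336639·0.096−4.619833)/1.320524 = 1.105989
λ₂=(a−b·0.096)/D = (0.357824−4.619833·0.096)/1.320524 = -0.064883
w* = 1.105989·p + -0.064883·q:
  w_0 = 1.105989·1.8992 + -0.064883·20.9403 = 0.7418  (Chevron)
  w_1 = 1.105989·1.4324 + -0.064883·22.7379 = 0.1089  (Lockheed)
  w_2 = 1.105989·1.2883 + -0.064883·19.6585 = 0.1493  (Honeywell)
Σw_i=1.0000  μᵀw=0.0960
σ²=wᵀΣw=λ₁·μ_p+λ₂ = 1.105989·0.096 + -0.064883 = 0.041292 ≈ 0.0413


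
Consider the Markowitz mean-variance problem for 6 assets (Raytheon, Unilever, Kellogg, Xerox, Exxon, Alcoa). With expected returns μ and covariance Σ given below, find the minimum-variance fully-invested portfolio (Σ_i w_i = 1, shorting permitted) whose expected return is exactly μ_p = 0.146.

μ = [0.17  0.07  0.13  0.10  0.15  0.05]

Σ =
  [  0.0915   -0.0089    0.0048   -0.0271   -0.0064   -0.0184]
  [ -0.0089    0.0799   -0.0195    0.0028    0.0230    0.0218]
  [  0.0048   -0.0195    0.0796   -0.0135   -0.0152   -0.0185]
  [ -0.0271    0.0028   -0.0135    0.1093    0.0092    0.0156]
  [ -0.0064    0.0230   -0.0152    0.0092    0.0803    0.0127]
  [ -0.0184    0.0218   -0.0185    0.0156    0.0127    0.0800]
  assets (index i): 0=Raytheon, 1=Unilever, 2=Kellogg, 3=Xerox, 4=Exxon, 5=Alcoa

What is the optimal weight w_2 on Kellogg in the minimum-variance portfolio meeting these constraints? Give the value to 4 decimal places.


p=Σ⁻¹μ = [2.6007  0.9090  2.5597  1.5508  1.9712  0.9521]
q=Σ⁻¹𝟙 = [18.5059  12.5465  22.1099  13.2193  10.7652  14.1636]
a=μᵀp=1.336870  b=𝟙ᵀp=10.543423  c=𝟙ᵀq=91.310329  D=ac−b²=10.906274
λ₁=(c·0.146−b)/D = (91.310329·0.146−10.543423)/10.906274 = 0.255622
λ₂=(a−b·0.146)/D = (1.336870−10.543423·0.146)/10.906274 = -0.018565
w* = 0.255622·p + -0.018565·q:
  w_0 = 0.255622·2.6007 + -0.018565·18.5059 = 0.3212  (Raytheon)
  w_1 = 0.255622·0.9090 + -0.018565·12.5465 = -0.0006  (Unilever)
  w_2 = 0.255622·2.5597 + -0.018565·22.1099 = 0.2439  (Kellogg)
  w_3 = 0.255622·1.5508 + -0.018565·13.2193 = 0.1510  (Xerox)
  w_4 = 0.255622·1.9712 + -0.018565·10.7652 = 0.3040  (Exxon)
  w_5 = 0.255622·0.9521 + -0.018565·14.1636 = -0.0196  (Alcoa)
Σw_i=1.0000  μᵀw=0.1460
σ²=wᵀΣw=λ₁·μ_p+λ₂ = 0.255622·0.146 + -0.018565 = 0.018756 ≈ 0.0188

0.2439


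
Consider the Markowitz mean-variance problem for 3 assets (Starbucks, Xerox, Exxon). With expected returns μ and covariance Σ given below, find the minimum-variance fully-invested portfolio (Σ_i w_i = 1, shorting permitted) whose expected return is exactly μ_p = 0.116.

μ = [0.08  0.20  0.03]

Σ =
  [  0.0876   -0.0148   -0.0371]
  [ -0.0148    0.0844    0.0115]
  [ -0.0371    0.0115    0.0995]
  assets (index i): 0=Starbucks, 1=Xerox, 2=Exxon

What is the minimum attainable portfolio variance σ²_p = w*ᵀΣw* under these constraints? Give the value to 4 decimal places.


0.0221

g=Σ⁻¹μ = [1.6022  2.5686  0.6020]
h=Σ⁻¹𝟙 = [20.4977  13.2404  16.1628]
a=μᵀg=0.659952  b=𝟙ᵀg=4.772790  c=𝟙ᵀh=49.900962  D=ac−b²=10.152732
λ₁=(c·0.116−b)/D = (49.900962·0.116−4.772790)/10.152732 = 0.100044
λ₂=(a−b·0.116)/D = (0.659952−4.772790·0.116)/10.152732 = 0.010471
w* = 0.100044·g + 0.010471·h:
  w_0 = 0.100044·1.6022 + 0.010471·20.4977 = 0.3749  (Starbucks)
  w_1 = 0.100044·2.5686 + 0.010471·13.2404 = 0.3956  (Xerox)
  w_2 = 0.100044·0.6020 + 0.010471·16.1628 = 0.2295  (Exxon)
Σw_i=1.0000  μᵀw=0.1160
σ²=wᵀΣw=λ₁·μ_p+λ₂ = 0.100044·0.116 + 0.010471 = 0.022076 ≈ 0.0221


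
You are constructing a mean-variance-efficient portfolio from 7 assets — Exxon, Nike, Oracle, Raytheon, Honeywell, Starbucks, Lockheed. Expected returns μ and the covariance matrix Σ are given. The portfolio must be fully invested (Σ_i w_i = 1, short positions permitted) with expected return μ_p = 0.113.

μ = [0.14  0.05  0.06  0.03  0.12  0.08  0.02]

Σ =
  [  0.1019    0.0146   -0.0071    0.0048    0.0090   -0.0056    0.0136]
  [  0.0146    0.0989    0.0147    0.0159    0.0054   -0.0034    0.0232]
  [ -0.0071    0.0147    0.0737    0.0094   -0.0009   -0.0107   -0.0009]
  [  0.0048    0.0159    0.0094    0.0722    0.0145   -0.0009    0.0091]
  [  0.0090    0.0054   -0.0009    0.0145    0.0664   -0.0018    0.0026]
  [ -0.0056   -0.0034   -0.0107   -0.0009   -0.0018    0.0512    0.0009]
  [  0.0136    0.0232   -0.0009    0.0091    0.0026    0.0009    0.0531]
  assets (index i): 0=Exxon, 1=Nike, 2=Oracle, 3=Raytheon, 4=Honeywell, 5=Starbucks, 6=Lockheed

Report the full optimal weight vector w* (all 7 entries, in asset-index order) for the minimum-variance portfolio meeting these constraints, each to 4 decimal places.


0.2724  0.0211  0.2009  -0.0680  0.3193  0.3397  -0.0855

p=Σ⁻¹μ = [1.4269  0.1400  1.2640  -0.1797  1.7190  2.0513  -0.1167]
q=Σ⁻¹𝟙 = [8.7762  2.1461  17.0224  6.6163  12.6073  24.5086  13.7689]
a=μᵀp=0.645257  b=𝟙ᵀp=6.304744  c=𝟙ᵀq=85.445761  D=ac−b²=15.384660
λ₁=(c·0.113−b)/D = (85.445761·0.113−6.304744)/15.384660 = 0.217790
λ₂=(a−b·0.113)/D = (0.645257−6.304744·0.113)/15.384660 = -0.004367
w* = 0.217790·p + -0.004367·q:
  w_0 = 0.217790·1.4269 + -0.004367·8.7762 = 0.2724  (Exxon)
  w_1 = 0.217790·0.1400 + -0.004367·2.1461 = 0.0211  (Nike)
  w_2 = 0.217790·1.2640 + -0.004367·17.0224 = 0.2009  (Oracle)
  w_3 = 0.217790·-0.1797 + -0.004367·6.6163 = -0.0680  (Raytheon)
  w_4 = 0.217790·1.7190 + -0.004367·12.6073 = 0.3193  (Honeywell)
  w_5 = 0.217790·2.0513 + -0.004367·24.5086 = 0.3397  (Starbucks)
  w_6 = 0.217790·-0.1167 + -0.004367·13.7689 = -0.0855  (Lockheed)
Σw_i=1.0000  μᵀw=0.1130
σ²=wᵀΣw=λ₁·μ_p+λ₂ = 0.217790·0.113 + -0.004367 = 0.020244 ≈ 0.0202


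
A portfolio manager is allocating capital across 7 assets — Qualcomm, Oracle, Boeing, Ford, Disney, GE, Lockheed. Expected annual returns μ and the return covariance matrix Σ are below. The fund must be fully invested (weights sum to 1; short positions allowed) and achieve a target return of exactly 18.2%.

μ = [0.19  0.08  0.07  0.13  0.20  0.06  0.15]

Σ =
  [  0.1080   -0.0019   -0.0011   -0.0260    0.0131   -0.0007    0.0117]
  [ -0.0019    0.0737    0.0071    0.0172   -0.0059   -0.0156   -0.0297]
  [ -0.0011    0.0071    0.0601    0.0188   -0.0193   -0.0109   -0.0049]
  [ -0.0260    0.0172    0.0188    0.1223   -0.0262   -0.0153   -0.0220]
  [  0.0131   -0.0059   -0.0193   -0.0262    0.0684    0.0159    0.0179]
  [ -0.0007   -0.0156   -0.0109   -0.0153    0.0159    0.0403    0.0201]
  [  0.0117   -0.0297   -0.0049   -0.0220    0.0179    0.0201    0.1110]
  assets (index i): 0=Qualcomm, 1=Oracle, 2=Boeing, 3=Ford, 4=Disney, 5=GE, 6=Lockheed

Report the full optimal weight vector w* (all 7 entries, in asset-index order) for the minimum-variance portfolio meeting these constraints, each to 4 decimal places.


0.2119  0.0417  0.0677  0.2351  0.4556  -0.1532  0.1411

u=Σ⁻¹μ = [1.7680  1.5594  1.8079  2.0691  3.3553  1.4403  1.2702]
v=Σ⁻¹𝟙 = [10.4270  20.3404  22.0964  13.1900  15.6936  33.4987  8.3453]
a=μᵀu=1.804218  b=𝟙ᵀu=13.270242  c=𝟙ᵀv=123.591381  D=ac−b²=46.886463
λ₁=(c·0.182−b)/D = (123.591381·0.182−13.270242)/46.886463 = 0.196718
λ₂=(a−b·0.182)/D = (1.804218−13.270242·0.182)/46.886463 = -0.013031
w* = 0.196718·u + -0.013031·v:
  w_0 = 0.196718·1.7680 + -0.013031·10.4270 = 0.2119  (Qualcomm)
  w_1 = 0.196718·1.5594 + -0.013031·20.3404 = 0.0417  (Oracle)
  w_2 = 0.196718·1.8079 + -0.013031·22.0964 = 0.0677  (Boeing)
  w_3 = 0.196718·2.0691 + -0.013031·13.1900 = 0.2351  (Ford)
  w_4 = 0.196718·3.3553 + -0.013031·15.6936 = 0.4556  (Disney)
  w_5 = 0.196718·1.4403 + -0.013031·33.4987 = -0.1532  (GE)
  w_6 = 0.196718·1.2702 + -0.013031·8.3453 = 0.1411  (Lockheed)
Σw_i=1.0000  μᵀw=0.1820
σ²=wᵀΣw=λ₁·μ_p+λ₂ = 0.196718·0.182 + -0.013031 = 0.022772 ≈ 0.0228


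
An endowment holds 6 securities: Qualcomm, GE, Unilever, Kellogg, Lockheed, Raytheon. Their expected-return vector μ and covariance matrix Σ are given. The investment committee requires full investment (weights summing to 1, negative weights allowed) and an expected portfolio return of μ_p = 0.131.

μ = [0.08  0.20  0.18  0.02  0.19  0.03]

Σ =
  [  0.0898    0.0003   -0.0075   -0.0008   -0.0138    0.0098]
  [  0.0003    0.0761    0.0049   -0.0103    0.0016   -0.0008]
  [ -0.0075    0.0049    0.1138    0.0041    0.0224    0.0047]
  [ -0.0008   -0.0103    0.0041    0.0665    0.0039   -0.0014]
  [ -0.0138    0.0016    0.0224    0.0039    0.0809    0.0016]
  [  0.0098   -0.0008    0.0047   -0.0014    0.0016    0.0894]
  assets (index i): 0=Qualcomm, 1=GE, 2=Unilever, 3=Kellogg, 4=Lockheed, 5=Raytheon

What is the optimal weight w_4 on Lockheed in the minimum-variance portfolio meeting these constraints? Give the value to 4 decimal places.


g=Σ⁻¹μ = [1.3011  2.5781  1.1020  0.5222  2.1867  0.1271]
h=Σ⁻¹𝟙 = [12.4353  14.8383  5.6794  16.6582  11.6211  9.7096]
a=μᵀg=1.247796  b=𝟙ᵀg=7.817221  c=𝟙ᵀh=70.941783  D=ac−b²=27.411923
λ₁=(c·0.131−b)/D = (70.941783·0.131−7.817221)/27.411923 = 0.053851
λ₂=(a−b·0.131)/D = (1.247796−7.817221·0.131)/27.411923 = 0.008162
w* = 0.053851·g + 0.008162·h:
  w_0 = 0.053851·1.3011 + 0.008162·12.4353 = 0.1716  (Qualcomm)
  w_1 = 0.053851·2.5781 + 0.008162·14.8383 = 0.2599  (GE)
  w_2 = 0.053851·1.1020 + 0.008162·5.6794 = 0.1057  (Unilever)
  w_3 = 0.053851·0.5222 + 0.008162·16.6582 = 0.1641  (Kellogg)
  w_4 = 0.053851·2.1867 + 0.008162·11.6211 = 0.2126  (Lockheed)
  w_5 = 0.053851·0.1271 + 0.008162·9.7096 = 0.0861  (Raytheon)
Σw_i=1.0000  μᵀw=0.1310
σ²=wᵀΣw=λ₁·μ_p+λ₂ = 0.053851·0.131 + 0.008162 = 0.015217 ≈ 0.0152

0.2126


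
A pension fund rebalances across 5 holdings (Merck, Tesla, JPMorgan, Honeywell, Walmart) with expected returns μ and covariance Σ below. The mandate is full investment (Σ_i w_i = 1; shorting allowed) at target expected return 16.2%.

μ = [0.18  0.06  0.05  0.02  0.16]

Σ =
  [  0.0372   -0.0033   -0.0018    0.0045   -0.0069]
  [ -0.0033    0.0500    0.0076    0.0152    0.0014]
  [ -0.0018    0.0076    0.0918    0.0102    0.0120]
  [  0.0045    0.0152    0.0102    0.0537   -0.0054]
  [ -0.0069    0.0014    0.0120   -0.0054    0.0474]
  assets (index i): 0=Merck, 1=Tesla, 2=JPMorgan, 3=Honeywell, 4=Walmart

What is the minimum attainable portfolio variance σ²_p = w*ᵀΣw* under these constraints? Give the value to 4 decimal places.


0.0147

x=Σ⁻¹μ = [5.7567  1.4986  0.0033  -0.1170  4.1551]
y=Σ⁻¹𝟙 = [31.7764  16.6894  5.4086  12.7533  25.3134]
a=μᵀx=1.788761  b=𝟙ᵀx=11.296765  c=𝟙ᵀy=91.941153  D=ac−b²=36.843828
λ₁=(c·0.162−b)/D = (91.941153·0.162−11.296765)/36.843828 = 0.097647
λ₂=(a−b·0.162)/D = (1.788761−11.296765·0.162)/36.843828 = -0.001121
w* = 0.097647·x + -0.001121·y:
  w_0 = 0.097647·5.7567 + -0.001121·31.7764 = 0.5265  (Merck)
  w_1 = 0.097647·1.4986 + -0.001121·16.6894 = 0.1276  (Tesla)
  w_2 = 0.097647·0.0033 + -0.001121·5.4086 = -0.0057  (JPMorgan)
  w_3 = 0.097647·-0.1170 + -0.001121·12.7533 = -0.0257  (Honeywell)
  w_4 = 0.097647·4.1551 + -0.001121·25.3134 = 0.3773  (Walmart)
Σw_i=1.0000  μᵀw=0.1620
σ²=wᵀΣw=λ₁·μ_p+λ₂ = 0.097647·0.162 + -0.001121 = 0.014698 ≈ 0.0147


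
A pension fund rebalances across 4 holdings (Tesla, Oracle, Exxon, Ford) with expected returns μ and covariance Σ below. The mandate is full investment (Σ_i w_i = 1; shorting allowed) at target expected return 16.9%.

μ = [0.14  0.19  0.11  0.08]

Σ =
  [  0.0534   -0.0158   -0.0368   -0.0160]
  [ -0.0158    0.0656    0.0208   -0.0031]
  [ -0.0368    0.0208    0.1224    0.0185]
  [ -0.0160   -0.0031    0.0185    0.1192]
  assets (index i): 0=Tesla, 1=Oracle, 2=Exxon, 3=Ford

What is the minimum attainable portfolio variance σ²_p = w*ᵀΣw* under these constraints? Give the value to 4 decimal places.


0.0236

x=Σ⁻¹μ = [5.2171  3.6843  1.6583  1.2099]
y=Σ⁻¹𝟙 = [38.2464  20.4458  14.4081  11.8186]
a=μᵀx=1.709613  b=𝟙ᵀx=11.769573  c=𝟙ᵀy=84.918875  D=ac−b²=6.655577
λ₁=(c·0.169−b)/D = (84.918875·0.169−11.769573)/6.655577 = 0.387903
λ₂=(a−b·0.169)/D = (1.709613−11.769573·0.169)/6.655577 = -0.041987
w* = 0.387903·x + -0.041987·y:
  w_0 = 0.387903·5.2171 + -0.041987·38.2464 = 0.4179  (Tesla)
  w_1 = 0.387903·3.6843 + -0.041987·20.4458 = 0.5707  (Oracle)
  w_2 = 0.387903·1.6583 + -0.041987·14.4081 = 0.0383  (Exxon)
  w_3 = 0.387903·1.2099 + -0.041987·11.8186 = -0.0269  (Ford)
Σw_i=1.0000  μᵀw=0.1690
σ²=wᵀΣw=λ₁·μ_p+λ₂ = 0.387903·0.169 + -0.041987 = 0.023569 ≈ 0.0236


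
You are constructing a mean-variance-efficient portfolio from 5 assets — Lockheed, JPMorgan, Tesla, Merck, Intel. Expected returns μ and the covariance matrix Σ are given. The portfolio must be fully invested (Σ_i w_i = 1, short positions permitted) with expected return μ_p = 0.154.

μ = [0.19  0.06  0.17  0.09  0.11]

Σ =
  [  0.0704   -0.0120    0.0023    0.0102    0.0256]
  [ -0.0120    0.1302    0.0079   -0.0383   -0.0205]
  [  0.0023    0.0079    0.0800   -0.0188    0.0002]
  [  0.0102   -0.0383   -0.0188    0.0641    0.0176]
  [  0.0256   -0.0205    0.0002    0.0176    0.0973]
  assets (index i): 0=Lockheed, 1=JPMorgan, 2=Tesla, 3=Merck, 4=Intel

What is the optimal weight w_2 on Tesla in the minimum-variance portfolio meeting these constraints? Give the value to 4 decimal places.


g=Σ⁻¹μ = [2.3622  1.2991  2.5029  2.4465  0.3350]
h=Σ⁻¹𝟙 = [10.3204  16.5478  16.9306  27.1350  6.1055]
a=μᵀg=1.209296  b=𝟙ᵀg=8.945708  c=𝟙ᵀh=77.039350  D=ac−b²=13.137680
λ₁=(c·0.154−b)/D = (77.039350·0.154−8.945708)/13.137680 = 0.222136
λ₂=(a−b·0.154)/D = (1.209296−8.945708·0.154)/13.137680 = -0.012814
w* = 0.222136·g + -0.012814·h:
  w_0 = 0.222136·2.3622 + -0.012814·10.3204 = 0.3925  (Lockheed)
  w_1 = 0.222136·1.2991 + -0.012814·16.5478 = 0.0765  (JPMorgan)
  w_2 = 0.222136·2.5029 + -0.012814·16.9306 = 0.3390  (Tesla)
  w_3 = 0.222136·2.4465 + -0.012814·27.1350 = 0.1957  (Merck)
  w_4 = 0.222136·0.3350 + -0.012814·6.1055 = -0.0038  (Intel)
Σw_i=1.0000  μᵀw=0.1540
σ²=wᵀΣw=λ₁·μ_p+λ₂ = 0.222136·0.154 + -0.012814 = 0.021395 ≈ 0.0214

0.3390


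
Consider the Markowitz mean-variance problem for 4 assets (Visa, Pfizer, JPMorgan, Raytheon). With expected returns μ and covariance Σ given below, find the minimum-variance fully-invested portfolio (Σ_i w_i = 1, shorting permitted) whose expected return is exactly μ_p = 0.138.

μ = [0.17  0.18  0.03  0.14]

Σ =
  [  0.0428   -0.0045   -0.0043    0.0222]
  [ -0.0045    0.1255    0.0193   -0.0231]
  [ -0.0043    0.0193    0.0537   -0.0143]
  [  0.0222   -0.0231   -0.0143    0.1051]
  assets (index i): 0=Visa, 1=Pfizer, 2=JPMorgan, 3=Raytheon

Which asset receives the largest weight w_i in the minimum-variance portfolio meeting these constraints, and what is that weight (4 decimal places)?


Visa (0.4527)

p=Σ⁻¹μ = [3.6855  1.6692  0.5177  0.9909]
q=Σ⁻¹𝟙 = [21.3012  7.3544  20.1817  9.3777]
a=μᵀp=1.081246  b=𝟙ᵀp=6.863320  c=𝟙ᵀq=58.214969  D=ac−b²=15.839569
λ₁=(c·0.138−b)/D = (58.214969·0.138−6.863320)/15.839569 = 0.073887
λ₂=(a−b·0.138)/D = (1.081246−6.863320·0.138)/15.839569 = 0.008467
w* = 0.073887·p + 0.008467·q:
  w_0 = 0.073887·3.6855 + 0.008467·21.3012 = 0.4527  (Visa)
  w_1 = 0.073887·1.6692 + 0.008467·7.3544 = 0.1856  (Pfizer)
  w_2 = 0.073887·0.5177 + 0.008467·20.1817 = 0.2091  (JPMorgan)
  w_3 = 0.073887·0.9909 + 0.008467·9.3777 = 0.1526  (Raytheon)
Σw_i=1.0000  μᵀw=0.1380
σ²=wᵀΣw=λ₁·μ_p+λ₂ = 0.073887·0.138 + 0.008467 = 0.018663 ≈ 0.0187


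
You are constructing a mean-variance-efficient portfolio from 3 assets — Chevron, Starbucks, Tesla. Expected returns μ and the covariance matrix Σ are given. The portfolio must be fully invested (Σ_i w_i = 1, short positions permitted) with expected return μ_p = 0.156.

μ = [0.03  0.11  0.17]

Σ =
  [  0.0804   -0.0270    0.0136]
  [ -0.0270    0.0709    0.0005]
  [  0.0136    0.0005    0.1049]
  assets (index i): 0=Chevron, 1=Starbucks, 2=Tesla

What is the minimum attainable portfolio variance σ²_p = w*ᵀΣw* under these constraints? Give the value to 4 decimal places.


u=Σ⁻¹μ = [0.7268  1.8175  1.5177]
v=Σ⁻¹𝟙 = [18.3044  21.0252  7.0596]
a=μᵀu=0.479743  b=𝟙ᵀu=4.062031  c=𝟙ᵀv=46.389145  D=ac−b²=5.754784
λ₁=(c·0.156−b)/D = (46.389145·0.156−4.062031)/5.754784 = 0.551659
λ₂=(a−b·0.156)/D = (0.479743−4.062031·0.156)/5.754784 = -0.026749
w* = 0.551659·u + -0.026749·v:
  w_0 = 0.551659·0.7268 + -0.026749·18.3044 = -0.0887  (Chevron)
  w_1 = 0.551659·1.8175 + -0.026749·21.0252 = 0.4403  (Starbucks)
  w_2 = 0.551659·1.5177 + -0.026749·7.0596 = 0.6484  (Tesla)
Σw_i=1.0000  μᵀw=0.1560
σ²=wᵀΣw=λ₁·μ_p+λ₂ = 0.551659·0.156 + -0.026749 = 0.059310 ≈ 0.0593

0.0593


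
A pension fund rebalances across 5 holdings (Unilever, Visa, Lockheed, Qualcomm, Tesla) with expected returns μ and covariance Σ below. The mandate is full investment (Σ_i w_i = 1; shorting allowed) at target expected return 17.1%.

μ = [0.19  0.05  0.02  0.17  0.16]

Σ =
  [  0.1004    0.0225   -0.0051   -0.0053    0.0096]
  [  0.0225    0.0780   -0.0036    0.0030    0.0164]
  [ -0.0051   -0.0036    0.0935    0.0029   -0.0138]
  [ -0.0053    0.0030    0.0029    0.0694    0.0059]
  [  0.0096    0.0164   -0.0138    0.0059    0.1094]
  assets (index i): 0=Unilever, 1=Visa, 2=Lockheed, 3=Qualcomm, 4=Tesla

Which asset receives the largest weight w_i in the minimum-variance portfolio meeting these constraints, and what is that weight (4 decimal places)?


Qualcomm (0.4285)

u=Σ⁻¹μ = [1.9865  -0.2707  0.4187  2.4894  1.2473]
v=Σ⁻¹𝟙 = [8.5837  8.7302  12.2460  13.5044  7.8952]
a=μᵀu=0.995056  b=𝟙ᵀu=5.871325  c=𝟙ᵀv=50.959550  D=ac−b²=16.235156
λ₁=(c·0.171−b)/D = (50.959550·0.171−5.871325)/16.235156 = 0.175099
λ₂=(a−b·0.171)/D = (0.995056−5.871325·0.171)/16.235156 = -0.000551
w* = 0.175099·u + -0.000551·v:
  w_0 = 0.175099·1.9865 + -0.000551·8.5837 = 0.3431  (Unilever)
  w_1 = 0.175099·-0.2707 + -0.000551·8.7302 = -0.0522  (Visa)
  w_2 = 0.175099·0.4187 + -0.000551·12.2460 = 0.0666  (Lockheed)
  w_3 = 0.175099·2.4894 + -0.000551·13.5044 = 0.4285  (Qualcomm)
  w_4 = 0.175099·1.2473 + -0.000551·7.8952 = 0.2141  (Tesla)
Σw_i=1.0000  μᵀw=0.1710
σ²=wᵀΣw=λ₁·μ_p+λ₂ = 0.175099·0.171 + -0.000551 = 0.029391 ≈ 0.0294


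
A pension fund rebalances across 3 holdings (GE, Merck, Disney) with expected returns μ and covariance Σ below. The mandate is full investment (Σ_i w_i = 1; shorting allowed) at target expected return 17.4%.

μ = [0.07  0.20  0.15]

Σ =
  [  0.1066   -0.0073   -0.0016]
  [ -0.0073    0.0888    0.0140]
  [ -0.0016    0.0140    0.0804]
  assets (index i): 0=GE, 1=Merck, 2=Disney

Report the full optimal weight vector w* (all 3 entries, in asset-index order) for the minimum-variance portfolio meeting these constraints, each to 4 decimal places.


0.0679  0.5887  0.3434

g=Σ⁻¹μ = [0.8219  2.0802  1.5198]
h=Σ⁻¹𝟙 = [10.2554  10.3967  10.8315]
a=μᵀg=0.701548  b=𝟙ᵀg=4.421940  c=𝟙ᵀh=31.483594  D=ac−b²=2.533688
λ₁=(c·0.174−b)/D = (31.483594·0.174−4.421940)/2.533688 = 0.416865
λ₂=(a−b·0.174)/D = (0.701548−4.421940·0.174)/2.533688 = -0.026787
w* = 0.416865·g + -0.026787·h:
  w_0 = 0.416865·0.8219 + -0.026787·10.2554 = 0.0679  (GE)
  w_1 = 0.416865·2.0802 + -0.026787·10.3967 = 0.5887  (Merck)
  w_2 = 0.416865·1.5198 + -0.026787·10.8315 = 0.3434  (Disney)
Σw_i=1.0000  μᵀw=0.1740
σ²=wᵀΣw=λ₁·μ_p+λ₂ = 0.416865·0.174 + -0.026787 = 0.045747 ≈ 0.0457


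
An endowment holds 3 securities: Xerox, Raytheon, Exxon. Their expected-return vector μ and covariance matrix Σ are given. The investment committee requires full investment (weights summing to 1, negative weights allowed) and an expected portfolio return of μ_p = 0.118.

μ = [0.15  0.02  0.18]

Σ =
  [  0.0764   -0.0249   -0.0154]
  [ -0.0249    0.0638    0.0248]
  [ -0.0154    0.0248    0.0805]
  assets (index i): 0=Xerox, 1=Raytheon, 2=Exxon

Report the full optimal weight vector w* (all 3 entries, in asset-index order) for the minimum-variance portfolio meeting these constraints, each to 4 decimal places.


x=Σ⁻¹μ = [2.5930  0.2993  2.6399]
y=Σ⁻¹𝟙 = [21.7402  20.1232  10.3819]
a=μᵀx=0.870117  b=𝟙ᵀx=5.532232  c=𝟙ᵀy=52.245251  D=ac−b²=14.853875
λ₁=(c·0.118−b)/D = (52.245251·0.118−5.532232)/14.853875 = 0.042595
λ₂=(a−b·0.118)/D = (0.870117−5.532232·0.118)/14.853875 = 0.014630
w* = 0.042595·x + 0.014630·y:
  w_0 = 0.042595·2.5930 + 0.014630·21.7402 = 0.4285  (Xerox)
  w_1 = 0.042595·0.2993 + 0.014630·20.1232 = 0.3072  (Raytheon)
  w_2 = 0.042595·2.6399 + 0.014630·10.3819 = 0.2643  (Exxon)
Σw_i=1.0000  μᵀw=0.1180
σ²=wᵀΣw=λ₁·μ_p+λ₂ = 0.042595·0.118 + 0.014630 = 0.019656 ≈ 0.0197

0.4285  0.3072  0.2643


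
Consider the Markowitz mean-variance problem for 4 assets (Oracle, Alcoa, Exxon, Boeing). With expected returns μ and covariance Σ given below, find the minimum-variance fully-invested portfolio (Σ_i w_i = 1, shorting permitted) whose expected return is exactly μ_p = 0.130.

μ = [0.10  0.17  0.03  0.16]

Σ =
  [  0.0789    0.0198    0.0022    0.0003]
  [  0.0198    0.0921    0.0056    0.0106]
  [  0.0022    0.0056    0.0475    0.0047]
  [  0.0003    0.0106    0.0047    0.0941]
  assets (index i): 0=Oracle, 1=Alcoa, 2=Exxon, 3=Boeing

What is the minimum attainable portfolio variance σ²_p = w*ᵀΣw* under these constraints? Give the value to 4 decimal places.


0.0292

g=Σ⁻¹μ = [0.8868  1.4641  0.2676  1.5192]
h=Σ⁻¹𝟙 = [10.5009  6.4223  18.9260  8.9248]
a=μᵀg=0.588669  b=𝟙ᵀg=4.137628  c=𝟙ᵀh=44.774036  D=ac−b²=9.237100
λ₁=(c·0.130−b)/D = (44.774036·0.130−4.137628)/9.237100 = 0.182200
λ₂=(a−b·0.130)/D = (0.588669−4.137628·0.130)/9.237100 = 0.005497
w* = 0.182200·g + 0.005497·h:
  w_0 = 0.182200·0.8868 + 0.005497·10.5009 = 0.2193  (Oracle)
  w_1 = 0.182200·1.4641 + 0.005497·6.4223 = 0.3021  (Alcoa)
  w_2 = 0.182200·0.2676 + 0.005497·18.9260 = 0.1528  (Exxon)
  w_3 = 0.182200·1.5192 + 0.005497·8.9248 = 0.3259  (Boeing)
Σw_i=1.0000  μᵀw=0.1300
σ²=wᵀΣw=λ₁·μ_p+λ₂ = 0.182200·0.130 + 0.005497 = 0.029183 ≈ 0.0292


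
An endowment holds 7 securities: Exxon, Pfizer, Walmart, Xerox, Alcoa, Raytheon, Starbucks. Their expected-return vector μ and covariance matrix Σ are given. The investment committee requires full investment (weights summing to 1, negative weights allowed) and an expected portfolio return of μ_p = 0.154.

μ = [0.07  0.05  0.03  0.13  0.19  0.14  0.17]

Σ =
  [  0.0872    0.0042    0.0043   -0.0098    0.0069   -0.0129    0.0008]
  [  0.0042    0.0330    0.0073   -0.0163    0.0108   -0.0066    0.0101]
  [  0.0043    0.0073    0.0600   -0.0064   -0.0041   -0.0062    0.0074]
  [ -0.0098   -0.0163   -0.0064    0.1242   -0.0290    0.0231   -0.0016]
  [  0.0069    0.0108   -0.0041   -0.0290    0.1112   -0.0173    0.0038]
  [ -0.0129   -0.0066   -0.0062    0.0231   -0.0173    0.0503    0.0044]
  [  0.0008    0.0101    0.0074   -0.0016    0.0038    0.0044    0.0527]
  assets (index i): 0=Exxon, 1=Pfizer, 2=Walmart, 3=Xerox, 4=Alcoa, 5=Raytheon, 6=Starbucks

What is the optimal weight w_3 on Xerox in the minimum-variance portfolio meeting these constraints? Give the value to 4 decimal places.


u=Σ⁻¹μ = [1.1452  0.9778  0.6184  1.2614  2.3178  3.2780  2.5317]
v=Σ⁻¹𝟙 = [13.5535  29.7101  16.1001  11.8538  12.9679  27.5614  7.9386]
a=μᵀu=1.641276  b=𝟙ᵀu=12.130300  c=𝟙ᵀv=119.685383  D=ac−b²=49.292609
λ₁=(c·0.154−b)/D = (119.685383·0.154−12.130300)/49.292609 = 0.127834
λ₂=(a−b·0.154)/D = (1.641276−12.130300·0.154)/49.292609 = -0.004601
w* = 0.127834·u + -0.004601·v:
  w_0 = 0.127834·1.1452 + -0.004601·13.5535 = 0.0840  (Exxon)
  w_1 = 0.127834·0.9778 + -0.004601·29.7101 = -0.0117  (Pfizer)
  w_2 = 0.127834·0.6184 + -0.004601·16.1001 = 0.0050  (Walmart)
  w_3 = 0.127834·1.2614 + -0.004601·11.8538 = 0.1067  (Xerox)
  w_4 = 0.127834·2.3178 + -0.004601·12.9679 = 0.2366  (Alcoa)
  w_5 = 0.127834·3.2780 + -0.004601·27.5614 = 0.2922  (Raytheon)
  w_6 = 0.127834·2.5317 + -0.004601·7.9386 = 0.2871  (Starbucks)
Σw_i=1.0000  μᵀw=0.1540
σ²=wᵀΣw=λ₁·μ_p+λ₂ = 0.127834·0.154 + -0.004601 = 0.015085 ≈ 0.0151

0.1067


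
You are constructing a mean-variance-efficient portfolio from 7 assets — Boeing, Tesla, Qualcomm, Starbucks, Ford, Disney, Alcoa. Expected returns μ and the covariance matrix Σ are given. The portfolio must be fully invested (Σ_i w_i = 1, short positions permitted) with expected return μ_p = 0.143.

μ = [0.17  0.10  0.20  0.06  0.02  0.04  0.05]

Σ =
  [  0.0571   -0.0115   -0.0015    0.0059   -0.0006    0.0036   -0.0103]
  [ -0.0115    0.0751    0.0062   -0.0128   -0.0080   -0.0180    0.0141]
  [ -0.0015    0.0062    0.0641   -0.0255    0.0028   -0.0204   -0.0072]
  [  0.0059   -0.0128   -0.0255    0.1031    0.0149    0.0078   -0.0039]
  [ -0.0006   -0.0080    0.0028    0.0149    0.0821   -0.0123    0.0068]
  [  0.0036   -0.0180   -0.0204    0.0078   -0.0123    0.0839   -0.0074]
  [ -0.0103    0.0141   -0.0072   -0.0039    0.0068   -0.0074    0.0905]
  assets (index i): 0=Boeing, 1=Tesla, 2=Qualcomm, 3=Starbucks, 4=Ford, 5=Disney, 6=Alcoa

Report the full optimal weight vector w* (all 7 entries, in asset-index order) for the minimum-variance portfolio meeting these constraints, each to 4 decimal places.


u=Σ⁻¹μ = [3.4312  2.0009  4.3332  1.5853  0.2001  1.7981  1.1763]
v=Σ⁻¹𝟙 = [22.2041  21.4833  28.7761  14.9966  13.2097  24.3638  14.1650]
a=μᵀu=1.879880  b=𝟙ᵀu=14.525036  c=𝟙ᵀv=139.198583  D=ac−b²=50.699968
λ₁=(c·0.143−b)/D = (139.198583·0.143−14.525036)/50.699968 = 0.106122
λ₂=(a−b·0.143)/D = (1.879880−14.525036·0.143)/50.699968 = -0.003890
w* = 0.106122·u + -0.003890·v:
  w_0 = 0.106122·3.4312 + -0.003890·22.2041 = 0.2778  (Boeing)
  w_1 = 0.106122·2.0009 + -0.003890·21.4833 = 0.1288  (Tesla)
  w_2 = 0.106122·4.3332 + -0.003890·28.7761 = 0.3479  (Qualcomm)
  w_3 = 0.106122·1.5853 + -0.003890·14.9966 = 0.1099  (Starbucks)
  w_4 = 0.106122·0.2001 + -0.003890·13.2097 = -0.0301  (Ford)
  w_5 = 0.106122·1.7981 + -0.003890·24.3638 = 0.0961  (Disney)
  w_6 = 0.106122·1.1763 + -0.003890·14.1650 = 0.0697  (Alcoa)
Σw_i=1.0000  μᵀw=0.1430
σ²=wᵀΣw=λ₁·μ_p+λ₂ = 0.106122·0.143 + -0.003890 = 0.011286 ≈ 0.0113

0.2778  0.1288  0.3479  0.1099  -0.0301  0.0961  0.0697


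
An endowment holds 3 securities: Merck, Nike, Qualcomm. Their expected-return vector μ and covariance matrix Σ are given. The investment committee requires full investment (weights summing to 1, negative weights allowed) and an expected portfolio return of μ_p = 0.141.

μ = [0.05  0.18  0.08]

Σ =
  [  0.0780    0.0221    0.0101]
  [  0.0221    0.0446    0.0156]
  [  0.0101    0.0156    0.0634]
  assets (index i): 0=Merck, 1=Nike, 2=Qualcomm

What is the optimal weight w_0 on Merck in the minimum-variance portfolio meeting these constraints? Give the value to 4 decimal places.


g=Σ⁻¹μ = [-0.5958  4.2197  0.3185]
h=Σ⁻¹𝟙 = [7.1378  15.0617  10.9298]
a=μᵀg=0.755235  b=𝟙ᵀg=3.942372  c=𝟙ᵀh=33.129208  D=ac−b²=9.478038
λ₁=(c·0.141−b)/D = (33.129208·0.141−3.942372)/9.478038 = 0.076898
λ₂=(a−b·0.141)/D = (0.755235−3.942372·0.141)/9.478038 = 0.021034
w* = 0.076898·g + 0.021034·h:
  w_0 = 0.076898·-0.5958 + 0.021034·7.1378 = 0.1043  (Merck)
  w_1 = 0.076898·4.2197 + 0.021034·15.0617 = 0.6413  (Nike)
  w_2 = 0.076898·0.3185 + 0.021034·10.9298 = 0.2544  (Qualcomm)
Σw_i=1.0000  μᵀw=0.1410
σ²=wᵀΣw=λ₁·μ_p+λ₂ = 0.076898·0.141 + 0.021034 = 0.031877 ≈ 0.0319

0.1043
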